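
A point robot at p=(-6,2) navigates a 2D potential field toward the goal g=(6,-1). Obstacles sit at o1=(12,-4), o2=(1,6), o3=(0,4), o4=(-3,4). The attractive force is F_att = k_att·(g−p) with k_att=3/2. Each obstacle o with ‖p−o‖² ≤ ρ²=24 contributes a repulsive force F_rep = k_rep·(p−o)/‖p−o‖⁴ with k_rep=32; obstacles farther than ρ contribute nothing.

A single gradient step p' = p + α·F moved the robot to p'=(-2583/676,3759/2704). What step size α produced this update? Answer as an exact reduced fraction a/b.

F_att = 3/2·(g−p) = 3/2·(12,-3) = (18.0000,-4.5000)
o1: d²=360 > ρ²=24 → inactive
o2: d²=65 > ρ²=24 → inactive
o3: d²=40 > ρ²=24 → inactive
o4: d²=13 ≤ ρ²=24; F_rep = 32·(-3,-2)/13² = (-0.5680,-0.3787)
F = F_att + ΣF_rep = (17.4320,-4.8787)
Δp = p'−p = (2.1790,-0.6098); α = Δx/Fx = (1473/676) / (2946/169) = 1/8
check: Δy/Fy = (-1649/2704) / (-1649/338) = 1/8 ✓

α = 1/8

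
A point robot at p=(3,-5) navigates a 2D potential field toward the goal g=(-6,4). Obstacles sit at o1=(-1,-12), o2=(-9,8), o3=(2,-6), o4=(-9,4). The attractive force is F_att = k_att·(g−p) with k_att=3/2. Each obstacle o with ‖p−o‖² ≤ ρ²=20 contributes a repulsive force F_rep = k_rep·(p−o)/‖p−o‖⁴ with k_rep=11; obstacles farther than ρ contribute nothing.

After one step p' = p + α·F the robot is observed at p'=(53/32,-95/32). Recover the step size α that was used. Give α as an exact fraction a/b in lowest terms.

α = 1/8

F_att = 3/2·(g−p) = 3/2·(-9,9) = (-13.5000,13.5000)
o1: d²=65 > ρ²=20 → inactive
o2: d²=313 > ρ²=20 → inactive
o3: d²=2 ≤ ρ²=20; F_rep = 11·(1,1)/2² = (2.7500,2.7500)
o4: d²=225 > ρ²=20 → inactive
F = F_att + ΣF_rep = (-10.7500,16.2500)
Δp = p'−p = (-1.3438,2.0312); α = Δx/Fx = (-43/32) / (-43/4) = 1/8
check: Δy/Fy = (65/32) / (65/4) = 1/8 ✓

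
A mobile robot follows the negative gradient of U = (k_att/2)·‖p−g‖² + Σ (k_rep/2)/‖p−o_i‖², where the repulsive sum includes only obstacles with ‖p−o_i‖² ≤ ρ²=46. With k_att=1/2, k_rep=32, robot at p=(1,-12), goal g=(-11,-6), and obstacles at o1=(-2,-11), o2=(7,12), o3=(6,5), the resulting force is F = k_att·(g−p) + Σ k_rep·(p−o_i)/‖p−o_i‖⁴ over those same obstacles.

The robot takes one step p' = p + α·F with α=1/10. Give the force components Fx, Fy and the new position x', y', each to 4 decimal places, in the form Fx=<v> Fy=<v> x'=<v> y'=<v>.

Fx=-5.0400 Fy=2.6800 x'=0.4960 y'=-11.7320

F_att = 1/2·(g−p) = 1/2·(-12,6) = (-6.0000,3.0000)
o1: d²=10 ≤ ρ²=46; F_rep = 32·(3,-1)/10² = (0.9600,-0.3200)
o2: d²=612 > ρ²=46 → inactive
o3: d²=314 > ρ²=46 → inactive
F = F_att + ΣF_rep = (-5.0400,2.6800)
p' = p + 1/10·F = (0.4960,-11.7320)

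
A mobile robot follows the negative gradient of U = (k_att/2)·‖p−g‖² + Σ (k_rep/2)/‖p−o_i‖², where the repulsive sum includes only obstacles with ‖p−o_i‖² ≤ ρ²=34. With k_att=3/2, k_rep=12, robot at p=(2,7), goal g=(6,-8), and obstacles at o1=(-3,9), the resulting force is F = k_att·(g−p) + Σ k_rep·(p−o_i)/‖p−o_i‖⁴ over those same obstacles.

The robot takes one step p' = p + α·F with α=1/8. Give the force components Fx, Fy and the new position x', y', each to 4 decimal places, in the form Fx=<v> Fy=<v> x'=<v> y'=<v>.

F_att = 3/2·(g−p) = 3/2·(4,-15) = (6.0000,-22.5000)
o1: d²=29 ≤ ρ²=34; F_rep = 12·(5,-2)/29² = (0.0713,-0.0285)
F = F_att + ΣF_rep = (6.0713,-22.5285)
p' = p + 1/8·F = (2.7589,4.1839)

Fx=6.0713 Fy=-22.5285 x'=2.7589 y'=4.1839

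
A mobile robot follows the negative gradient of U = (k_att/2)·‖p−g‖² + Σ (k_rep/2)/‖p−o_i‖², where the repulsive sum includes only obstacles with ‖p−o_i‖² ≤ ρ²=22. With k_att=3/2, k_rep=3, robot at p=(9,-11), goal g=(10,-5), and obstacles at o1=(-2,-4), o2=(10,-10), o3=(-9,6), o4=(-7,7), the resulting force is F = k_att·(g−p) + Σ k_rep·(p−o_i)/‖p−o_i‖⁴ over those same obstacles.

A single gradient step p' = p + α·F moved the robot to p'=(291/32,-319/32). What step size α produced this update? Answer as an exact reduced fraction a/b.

α = 1/8

F_att = 3/2·(g−p) = 3/2·(1,6) = (1.5000,9.0000)
o1: d²=170 > ρ²=22 → inactive
o2: d²=2 ≤ ρ²=22; F_rep = 3·(-1,-1)/2² = (-0.7500,-0.7500)
o3: d²=613 > ρ²=22 → inactive
o4: d²=580 > ρ²=22 → inactive
F = F_att + ΣF_rep = (0.7500,8.2500)
Δp = p'−p = (0.0938,1.0312); α = Δx/Fx = (3/32) / (3/4) = 1/8
check: Δy/Fy = (33/32) / (33/4) = 1/8 ✓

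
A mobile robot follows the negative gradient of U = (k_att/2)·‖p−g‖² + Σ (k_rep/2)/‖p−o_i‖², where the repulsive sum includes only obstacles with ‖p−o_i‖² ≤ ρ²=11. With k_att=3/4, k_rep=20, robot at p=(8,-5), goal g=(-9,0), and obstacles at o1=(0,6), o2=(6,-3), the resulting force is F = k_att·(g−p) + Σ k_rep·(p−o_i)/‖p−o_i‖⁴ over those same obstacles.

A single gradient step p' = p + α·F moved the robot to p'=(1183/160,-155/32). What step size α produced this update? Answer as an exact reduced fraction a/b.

F_att = 3/4·(g−p) = 3/4·(-17,5) = (-12.7500,3.7500)
o1: d²=185 > ρ²=11 → inactive
o2: d²=8 ≤ ρ²=11; F_rep = 20·(2,-2)/8² = (0.6250,-0.6250)
F = F_att + ΣF_rep = (-12.1250,3.1250)
Δp = p'−p = (-0.6062,0.1562); α = Δx/Fx = (-97/160) / (-97/8) = 1/20
check: Δy/Fy = (5/32) / (25/8) = 1/20 ✓

α = 1/20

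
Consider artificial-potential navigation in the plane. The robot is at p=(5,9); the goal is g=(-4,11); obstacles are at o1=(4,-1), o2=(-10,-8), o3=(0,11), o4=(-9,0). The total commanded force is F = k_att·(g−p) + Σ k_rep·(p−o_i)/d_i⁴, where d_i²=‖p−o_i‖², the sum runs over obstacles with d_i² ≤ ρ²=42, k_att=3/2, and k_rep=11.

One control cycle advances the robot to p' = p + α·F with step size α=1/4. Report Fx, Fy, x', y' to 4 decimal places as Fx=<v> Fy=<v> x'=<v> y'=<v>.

Fx=-13.4346 Fy=2.9738 x'=1.6413 y'=9.7435

F_att = 3/2·(g−p) = 3/2·(-9,2) = (-13.5000,3.0000)
o1: d²=101 > ρ²=42 → inactive
o2: d²=514 > ρ²=42 → inactive
o3: d²=29 ≤ ρ²=42; F_rep = 11·(5,-2)/29² = (0.0654,-0.0262)
o4: d²=277 > ρ²=42 → inactive
F = F_att + ΣF_rep = (-13.4346,2.9738)
p' = p + 1/4·F = (1.6413,9.7435)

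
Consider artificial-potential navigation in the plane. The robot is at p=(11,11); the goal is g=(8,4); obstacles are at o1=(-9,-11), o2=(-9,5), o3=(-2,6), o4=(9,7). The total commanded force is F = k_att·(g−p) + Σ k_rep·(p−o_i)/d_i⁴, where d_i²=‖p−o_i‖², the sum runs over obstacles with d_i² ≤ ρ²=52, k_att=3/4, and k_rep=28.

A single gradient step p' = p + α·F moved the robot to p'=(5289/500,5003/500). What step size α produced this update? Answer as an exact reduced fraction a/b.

F_att = 3/4·(g−p) = 3/4·(-3,-7) = (-2.2500,-5.2500)
o1: d²=884 > ρ²=52 → inactive
o2: d²=436 > ρ²=52 → inactive
o3: d²=194 > ρ²=52 → inactive
o4: d²=20 ≤ ρ²=52; F_rep = 28·(2,4)/20² = (0.1400,0.2800)
F = F_att + ΣF_rep = (-2.1100,-4.9700)
Δp = p'−p = (-0.4220,-0.9940); α = Δx/Fx = (-211/500) / (-211/100) = 1/5
check: Δy/Fy = (-497/500) / (-497/100) = 1/5 ✓

α = 1/5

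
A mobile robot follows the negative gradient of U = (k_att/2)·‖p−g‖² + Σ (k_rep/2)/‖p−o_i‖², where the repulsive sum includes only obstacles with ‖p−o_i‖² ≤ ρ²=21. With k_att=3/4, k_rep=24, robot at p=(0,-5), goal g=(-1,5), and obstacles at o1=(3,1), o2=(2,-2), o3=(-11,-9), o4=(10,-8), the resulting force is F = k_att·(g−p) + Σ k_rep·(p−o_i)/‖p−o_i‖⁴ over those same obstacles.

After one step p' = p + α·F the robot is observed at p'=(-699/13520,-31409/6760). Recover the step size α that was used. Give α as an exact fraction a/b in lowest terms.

α = 1/20

F_att = 3/4·(g−p) = 3/4·(-1,10) = (-0.7500,7.5000)
o1: d²=45 > ρ²=21 → inactive
o2: d²=13 ≤ ρ²=21; F_rep = 24·(-2,-3)/13² = (-0.2840,-0.4260)
o3: d²=137 > ρ²=21 → inactive
o4: d²=109 > ρ²=21 → inactive
F = F_att + ΣF_rep = (-1.0340,7.0740)
Δp = p'−p = (-0.0517,0.3537); α = Δx/Fx = (-699/13520) / (-699/676) = 1/20
check: Δy/Fy = (2391/6760) / (2391/338) = 1/20 ✓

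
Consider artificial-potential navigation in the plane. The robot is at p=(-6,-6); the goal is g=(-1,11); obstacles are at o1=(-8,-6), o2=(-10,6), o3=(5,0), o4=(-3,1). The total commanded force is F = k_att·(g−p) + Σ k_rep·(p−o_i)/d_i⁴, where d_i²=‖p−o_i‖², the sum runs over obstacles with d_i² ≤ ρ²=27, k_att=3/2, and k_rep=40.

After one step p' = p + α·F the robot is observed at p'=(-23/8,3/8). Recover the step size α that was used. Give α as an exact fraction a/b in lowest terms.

F_att = 3/2·(g−p) = 3/2·(5,17) = (7.5000,25.5000)
o1: d²=4 ≤ ρ²=27; F_rep = 40·(2,0)/4² = (5.0000,0.0000)
o2: d²=160 > ρ²=27 → inactive
o3: d²=157 > ρ²=27 → inactive
o4: d²=58 > ρ²=27 → inactive
F = F_att + ΣF_rep = (12.5000,25.5000)
Δp = p'−p = (3.1250,6.3750); α = Δx/Fx = (25/8) / (25/2) = 1/4
check: Δy/Fy = (51/8) / (51/2) = 1/4 ✓

α = 1/4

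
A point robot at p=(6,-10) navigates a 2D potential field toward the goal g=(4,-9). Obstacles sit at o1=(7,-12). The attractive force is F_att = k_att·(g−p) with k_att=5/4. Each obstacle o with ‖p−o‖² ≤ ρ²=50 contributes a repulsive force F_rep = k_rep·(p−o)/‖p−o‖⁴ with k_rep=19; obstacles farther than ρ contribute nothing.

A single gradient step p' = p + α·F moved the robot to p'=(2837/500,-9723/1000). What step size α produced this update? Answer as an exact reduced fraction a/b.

α = 1/10

F_att = 5/4·(g−p) = 5/4·(-2,1) = (-2.5000,1.2500)
o1: d²=5 ≤ ρ²=50; F_rep = 19·(-1,2)/5² = (-0.7600,1.5200)
F = F_att + ΣF_rep = (-3.2600,2.7700)
Δp = p'−p = (-0.3260,0.2770); α = Δx/Fx = (-163/500) / (-163/50) = 1/10
check: Δy/Fy = (277/1000) / (277/100) = 1/10 ✓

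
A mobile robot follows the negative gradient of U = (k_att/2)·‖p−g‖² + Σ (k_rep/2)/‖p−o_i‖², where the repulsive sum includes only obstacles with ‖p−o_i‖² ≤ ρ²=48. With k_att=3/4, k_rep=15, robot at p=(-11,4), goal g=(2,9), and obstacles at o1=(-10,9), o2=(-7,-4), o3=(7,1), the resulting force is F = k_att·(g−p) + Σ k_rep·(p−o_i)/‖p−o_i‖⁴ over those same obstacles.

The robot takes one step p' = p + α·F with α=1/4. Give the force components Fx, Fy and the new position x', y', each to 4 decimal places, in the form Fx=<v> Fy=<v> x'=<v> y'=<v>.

F_att = 3/4·(g−p) = 3/4·(13,5) = (9.7500,3.7500)
o1: d²=26 ≤ ρ²=48; F_rep = 15·(-1,-5)/26² = (-0.0222,-0.1109)
o2: d²=80 > ρ²=48 → inactive
o3: d²=333 > ρ²=48 → inactive
F = F_att + ΣF_rep = (9.7278,3.6391)
p' = p + 1/4·F = (-8.5680,4.9098)

Fx=9.7278 Fy=3.6391 x'=-8.5680 y'=4.9098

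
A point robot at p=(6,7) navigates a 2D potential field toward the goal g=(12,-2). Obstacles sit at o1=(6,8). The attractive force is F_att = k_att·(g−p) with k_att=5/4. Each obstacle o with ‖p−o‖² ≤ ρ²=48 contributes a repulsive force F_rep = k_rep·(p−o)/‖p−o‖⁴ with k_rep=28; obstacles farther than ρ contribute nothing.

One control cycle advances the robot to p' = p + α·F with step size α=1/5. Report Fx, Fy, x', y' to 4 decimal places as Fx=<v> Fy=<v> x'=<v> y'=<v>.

Fx=7.5000 Fy=-39.2500 x'=7.5000 y'=-0.8500

F_att = 5/4·(g−p) = 5/4·(6,-9) = (7.5000,-11.2500)
o1: d²=1 ≤ ρ²=48; F_rep = 28·(0,-1)/1² = (0.0000,-28.0000)
F = F_att + ΣF_rep = (7.5000,-39.2500)
p' = p + 1/5·F = (7.5000,-0.8500)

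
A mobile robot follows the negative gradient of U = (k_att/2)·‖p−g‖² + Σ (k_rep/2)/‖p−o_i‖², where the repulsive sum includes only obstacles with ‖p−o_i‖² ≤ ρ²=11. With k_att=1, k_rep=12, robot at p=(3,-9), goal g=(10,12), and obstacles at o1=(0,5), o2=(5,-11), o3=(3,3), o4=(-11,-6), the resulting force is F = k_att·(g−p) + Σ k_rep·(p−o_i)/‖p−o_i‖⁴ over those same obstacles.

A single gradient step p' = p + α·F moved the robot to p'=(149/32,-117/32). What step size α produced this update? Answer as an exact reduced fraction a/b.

α = 1/4

F_att = 1·(g−p) = 1·(7,21) = (7.0000,21.0000)
o1: d²=205 > ρ²=11 → inactive
o2: d²=8 ≤ ρ²=11; F_rep = 12·(-2,2)/8² = (-0.3750,0.3750)
o3: d²=144 > ρ²=11 → inactive
o4: d²=205 > ρ²=11 → inactive
F = F_att + ΣF_rep = (6.6250,21.3750)
Δp = p'−p = (1.6562,5.3438); α = Δx/Fx = (53/32) / (53/8) = 1/4
check: Δy/Fy = (171/32) / (171/8) = 1/4 ✓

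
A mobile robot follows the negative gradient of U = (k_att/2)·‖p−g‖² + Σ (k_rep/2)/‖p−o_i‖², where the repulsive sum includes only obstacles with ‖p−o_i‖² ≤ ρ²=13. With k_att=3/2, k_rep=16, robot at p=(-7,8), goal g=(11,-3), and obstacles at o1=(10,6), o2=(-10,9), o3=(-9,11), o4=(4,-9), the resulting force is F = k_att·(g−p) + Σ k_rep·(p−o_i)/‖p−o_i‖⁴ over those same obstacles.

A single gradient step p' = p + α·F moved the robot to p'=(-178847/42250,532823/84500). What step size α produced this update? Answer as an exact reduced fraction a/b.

F_att = 3/2·(g−p) = 3/2·(18,-11) = (27.0000,-16.5000)
o1: d²=293 > ρ²=13 → inactive
o2: d²=10 ≤ ρ²=13; F_rep = 16·(3,-1)/10² = (0.4800,-0.1600)
o3: d²=13 ≤ ρ²=13; F_rep = 16·(2,-3)/13² = (0.1893,-0.2840)
o4: d²=410 > ρ²=13 → inactive
F = F_att + ΣF_rep = (27.6693,-16.9440)
Δp = p'−p = (2.7669,-1.6944); α = Δx/Fx = (116903/42250) / (116903/4225) = 1/10
check: Δy/Fy = (-143177/84500) / (-143177/8450) = 1/10 ✓

α = 1/10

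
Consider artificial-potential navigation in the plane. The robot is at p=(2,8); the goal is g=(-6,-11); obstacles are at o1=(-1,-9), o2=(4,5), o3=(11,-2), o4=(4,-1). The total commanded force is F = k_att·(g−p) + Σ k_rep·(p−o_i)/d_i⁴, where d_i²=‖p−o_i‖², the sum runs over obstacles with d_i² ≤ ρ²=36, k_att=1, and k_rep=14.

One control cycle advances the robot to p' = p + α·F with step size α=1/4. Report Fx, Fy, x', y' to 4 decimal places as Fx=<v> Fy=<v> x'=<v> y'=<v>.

Fx=-8.1657 Fy=-18.7515 x'=-0.0414 y'=3.3121

F_att = 1·(g−p) = 1·(-8,-19) = (-8.0000,-19.0000)
o1: d²=298 > ρ²=36 → inactive
o2: d²=13 ≤ ρ²=36; F_rep = 14·(-2,3)/13² = (-0.1657,0.2485)
o3: d²=181 > ρ²=36 → inactive
o4: d²=85 > ρ²=36 → inactive
F = F_att + ΣF_rep = (-8.1657,-18.7515)
p' = p + 1/4·F = (-0.0414,3.3121)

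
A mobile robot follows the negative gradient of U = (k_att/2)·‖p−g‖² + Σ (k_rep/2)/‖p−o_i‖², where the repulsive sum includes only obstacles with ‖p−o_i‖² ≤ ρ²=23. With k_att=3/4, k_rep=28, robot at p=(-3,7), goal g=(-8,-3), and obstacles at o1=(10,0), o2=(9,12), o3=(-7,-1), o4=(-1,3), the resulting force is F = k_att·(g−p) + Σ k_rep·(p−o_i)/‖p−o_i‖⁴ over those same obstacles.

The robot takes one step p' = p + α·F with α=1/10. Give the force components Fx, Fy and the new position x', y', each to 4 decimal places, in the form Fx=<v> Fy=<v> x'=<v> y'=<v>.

Fx=-3.8900 Fy=-7.2200 x'=-3.3890 y'=6.2780

F_att = 3/4·(g−p) = 3/4·(-5,-10) = (-3.7500,-7.5000)
o1: d²=218 > ρ²=23 → inactive
o2: d²=169 > ρ²=23 → inactive
o3: d²=80 > ρ²=23 → inactive
o4: d²=20 ≤ ρ²=23; F_rep = 28·(-2,4)/20² = (-0.1400,0.2800)
F = F_att + ΣF_rep = (-3.8900,-7.2200)
p' = p + 1/10·F = (-3.3890,6.2780)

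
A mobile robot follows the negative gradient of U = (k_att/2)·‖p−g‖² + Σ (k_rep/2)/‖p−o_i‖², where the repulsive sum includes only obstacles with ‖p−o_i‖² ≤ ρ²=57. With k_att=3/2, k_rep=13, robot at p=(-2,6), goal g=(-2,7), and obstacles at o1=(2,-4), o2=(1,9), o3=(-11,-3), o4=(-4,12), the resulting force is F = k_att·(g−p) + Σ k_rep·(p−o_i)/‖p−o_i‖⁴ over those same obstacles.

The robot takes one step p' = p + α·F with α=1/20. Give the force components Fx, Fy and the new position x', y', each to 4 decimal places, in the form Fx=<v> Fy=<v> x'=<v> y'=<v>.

Fx=-0.1041 Fy=1.3309 x'=-2.0052 y'=6.0665

F_att = 3/2·(g−p) = 3/2·(0,1) = (0.0000,1.5000)
o1: d²=116 > ρ²=57 → inactive
o2: d²=18 ≤ ρ²=57; F_rep = 13·(-3,-3)/18² = (-0.1204,-0.1204)
o3: d²=162 > ρ²=57 → inactive
o4: d²=40 ≤ ρ²=57; F_rep = 13·(2,-6)/40² = (0.0163,-0.0488)
F = F_att + ΣF_rep = (-0.1041,1.3309)
p' = p + 1/20·F = (-2.0052,6.0665)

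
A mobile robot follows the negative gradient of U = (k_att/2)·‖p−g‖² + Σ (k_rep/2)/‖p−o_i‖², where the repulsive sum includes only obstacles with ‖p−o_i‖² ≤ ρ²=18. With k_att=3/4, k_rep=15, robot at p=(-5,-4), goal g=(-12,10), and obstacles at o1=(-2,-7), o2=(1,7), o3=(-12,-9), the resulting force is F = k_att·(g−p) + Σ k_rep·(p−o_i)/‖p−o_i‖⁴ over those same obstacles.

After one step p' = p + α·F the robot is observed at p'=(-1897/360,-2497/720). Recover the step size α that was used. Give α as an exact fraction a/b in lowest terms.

F_att = 3/4·(g−p) = 3/4·(-7,14) = (-5.2500,10.5000)
o1: d²=18 ≤ ρ²=18; F_rep = 15·(-3,3)/18² = (-0.1389,0.1389)
o2: d²=157 > ρ²=18 → inactive
o3: d²=74 > ρ²=18 → inactive
F = F_att + ΣF_rep = (-5.3889,10.6389)
Δp = p'−p = (-0.2694,0.5319); α = Δx/Fx = (-97/360) / (-97/18) = 1/20
check: Δy/Fy = (383/720) / (383/36) = 1/20 ✓

α = 1/20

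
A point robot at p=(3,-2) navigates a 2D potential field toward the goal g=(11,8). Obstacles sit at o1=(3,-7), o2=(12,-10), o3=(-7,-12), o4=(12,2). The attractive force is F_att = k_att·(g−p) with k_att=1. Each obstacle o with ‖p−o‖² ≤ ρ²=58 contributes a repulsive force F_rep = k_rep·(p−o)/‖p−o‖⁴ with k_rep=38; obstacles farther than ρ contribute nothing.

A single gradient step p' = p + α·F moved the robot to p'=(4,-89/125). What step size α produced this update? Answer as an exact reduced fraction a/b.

α = 1/8

F_att = 1·(g−p) = 1·(8,10) = (8.0000,10.0000)
o1: d²=25 ≤ ρ²=58; F_rep = 38·(0,5)/25² = (0.0000,0.3040)
o2: d²=145 > ρ²=58 → inactive
o3: d²=200 > ρ²=58 → inactive
o4: d²=97 > ρ²=58 → inactive
F = F_att + ΣF_rep = (8.0000,10.3040)
Δp = p'−p = (1.0000,1.2880); α = Δx/Fx = (1) / (8) = 1/8
check: Δy/Fy = (161/125) / (1288/125) = 1/8 ✓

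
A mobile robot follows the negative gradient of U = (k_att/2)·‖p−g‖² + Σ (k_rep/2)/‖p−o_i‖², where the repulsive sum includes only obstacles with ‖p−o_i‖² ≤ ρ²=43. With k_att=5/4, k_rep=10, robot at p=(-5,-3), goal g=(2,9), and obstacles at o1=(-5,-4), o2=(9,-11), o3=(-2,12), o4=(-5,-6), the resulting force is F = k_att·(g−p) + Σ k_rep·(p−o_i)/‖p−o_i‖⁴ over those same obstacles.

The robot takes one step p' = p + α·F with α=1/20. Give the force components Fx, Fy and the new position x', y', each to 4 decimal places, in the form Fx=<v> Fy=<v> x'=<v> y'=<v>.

Fx=8.7500 Fy=25.3704 x'=-4.5625 y'=-1.7315

F_att = 5/4·(g−p) = 5/4·(7,12) = (8.7500,15.0000)
o1: d²=1 ≤ ρ²=43; F_rep = 10·(0,1)/1² = (0.0000,10.0000)
o2: d²=260 > ρ²=43 → inactive
o3: d²=234 > ρ²=43 → inactive
o4: d²=9 ≤ ρ²=43; F_rep = 10·(0,3)/9² = (0.0000,0.3704)
F = F_att + ΣF_rep = (8.7500,25.3704)
p' = p + 1/20·F = (-4.5625,-1.7315)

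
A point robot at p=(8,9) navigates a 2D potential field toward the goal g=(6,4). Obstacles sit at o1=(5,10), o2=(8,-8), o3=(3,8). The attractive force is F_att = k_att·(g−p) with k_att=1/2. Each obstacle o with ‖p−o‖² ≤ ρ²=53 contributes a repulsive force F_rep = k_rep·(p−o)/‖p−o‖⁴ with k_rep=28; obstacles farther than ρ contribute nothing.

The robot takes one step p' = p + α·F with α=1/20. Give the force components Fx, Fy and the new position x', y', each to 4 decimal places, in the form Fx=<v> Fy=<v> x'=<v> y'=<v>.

Fx=0.0471 Fy=-2.7386 x'=8.0024 y'=8.8631

F_att = 1/2·(g−p) = 1/2·(-2,-5) = (-1.0000,-2.5000)
o1: d²=10 ≤ ρ²=53; F_rep = 28·(3,-1)/10² = (0.8400,-0.2800)
o2: d²=289 > ρ²=53 → inactive
o3: d²=26 ≤ ρ²=53; F_rep = 28·(5,1)/26² = (0.2071,0.0414)
F = F_att + ΣF_rep = (0.0471,-2.7386)
p' = p + 1/20·F = (8.0024,8.8631)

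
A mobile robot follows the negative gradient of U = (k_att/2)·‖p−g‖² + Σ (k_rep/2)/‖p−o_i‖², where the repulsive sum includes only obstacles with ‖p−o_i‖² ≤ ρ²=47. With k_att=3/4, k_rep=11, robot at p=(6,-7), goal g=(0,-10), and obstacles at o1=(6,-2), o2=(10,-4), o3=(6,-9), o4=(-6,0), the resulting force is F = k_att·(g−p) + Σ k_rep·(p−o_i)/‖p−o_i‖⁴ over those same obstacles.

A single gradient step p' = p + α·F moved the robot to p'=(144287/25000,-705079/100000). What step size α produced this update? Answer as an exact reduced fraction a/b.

F_att = 3/4·(g−p) = 3/4·(-6,-3) = (-4.5000,-2.2500)
o1: d²=25 ≤ ρ²=47; F_rep = 11·(0,-5)/25² = (0.0000,-0.0880)
o2: d²=25 ≤ ρ²=47; F_rep = 11·(-4,-3)/25² = (-0.0704,-0.0528)
o3: d²=4 ≤ ρ²=47; F_rep = 11·(0,2)/4² = (0.0000,1.3750)
o4: d²=193 > ρ²=47 → inactive
F = F_att + ΣF_rep = (-4.5704,-1.0158)
Δp = p'−p = (-0.2285,-0.0508); α = Δx/Fx = (-5713/25000) / (-5713/1250) = 1/20
check: Δy/Fy = (-5079/100000) / (-5079/5000) = 1/20 ✓

α = 1/20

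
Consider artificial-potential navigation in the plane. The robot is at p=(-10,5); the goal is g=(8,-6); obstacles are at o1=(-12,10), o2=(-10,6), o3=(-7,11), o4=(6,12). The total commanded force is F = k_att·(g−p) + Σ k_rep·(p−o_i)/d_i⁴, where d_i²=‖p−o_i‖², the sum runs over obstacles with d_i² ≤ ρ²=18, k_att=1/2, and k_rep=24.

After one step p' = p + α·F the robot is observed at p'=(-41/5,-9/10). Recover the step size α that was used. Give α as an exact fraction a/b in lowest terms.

α = 1/5

F_att = 1/2·(g−p) = 1/2·(18,-11) = (9.0000,-5.5000)
o1: d²=29 > ρ²=18 → inactive
o2: d²=1 ≤ ρ²=18; F_rep = 24·(0,-1)/1² = (0.0000,-24.0000)
o3: d²=45 > ρ²=18 → inactive
o4: d²=305 > ρ²=18 → inactive
F = F_att + ΣF_rep = (9.0000,-29.5000)
Δp = p'−p = (1.8000,-5.9000); α = Δx/Fx = (9/5) / (9) = 1/5
check: Δy/Fy = (-59/10) / (-59/2) = 1/5 ✓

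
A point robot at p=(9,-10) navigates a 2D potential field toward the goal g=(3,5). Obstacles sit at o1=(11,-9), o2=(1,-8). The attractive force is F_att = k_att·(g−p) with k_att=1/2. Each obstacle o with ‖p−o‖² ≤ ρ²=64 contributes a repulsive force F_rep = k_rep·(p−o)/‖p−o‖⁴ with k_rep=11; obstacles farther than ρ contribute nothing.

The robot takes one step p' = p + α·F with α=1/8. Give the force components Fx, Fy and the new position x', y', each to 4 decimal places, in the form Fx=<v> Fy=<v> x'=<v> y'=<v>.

Fx=-3.8800 Fy=7.0600 x'=8.5150 y'=-9.1175

F_att = 1/2·(g−p) = 1/2·(-6,15) = (-3.0000,7.5000)
o1: d²=5 ≤ ρ²=64; F_rep = 11·(-2,-1)/5² = (-0.8800,-0.4400)
o2: d²=68 > ρ²=64 → inactive
F = F_att + ΣF_rep = (-3.8800,7.0600)
p' = p + 1/8·F = (8.5150,-9.1175)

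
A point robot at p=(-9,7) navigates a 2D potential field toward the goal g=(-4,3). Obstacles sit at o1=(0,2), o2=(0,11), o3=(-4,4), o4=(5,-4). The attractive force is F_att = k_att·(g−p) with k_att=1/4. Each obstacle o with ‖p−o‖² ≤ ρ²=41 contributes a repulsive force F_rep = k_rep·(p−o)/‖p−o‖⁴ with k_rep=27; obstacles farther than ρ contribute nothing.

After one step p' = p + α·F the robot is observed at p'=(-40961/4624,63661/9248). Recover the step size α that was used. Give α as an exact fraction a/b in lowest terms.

F_att = 1/4·(g−p) = 1/4·(5,-4) = (1.2500,-1.0000)
o1: d²=106 > ρ²=41 → inactive
o2: d²=97 > ρ²=41 → inactive
o3: d²=34 ≤ ρ²=41; F_rep = 27·(-5,3)/34² = (-0.1168,0.0701)
o4: d²=317 > ρ²=41 → inactive
F = F_att + ΣF_rep = (1.1332,-0.9299)
Δp = p'−p = (0.1417,-0.1162); α = Δx/Fx = (655/4624) / (655/578) = 1/8
check: Δy/Fy = (-1075/9248) / (-1075/1156) = 1/8 ✓

α = 1/8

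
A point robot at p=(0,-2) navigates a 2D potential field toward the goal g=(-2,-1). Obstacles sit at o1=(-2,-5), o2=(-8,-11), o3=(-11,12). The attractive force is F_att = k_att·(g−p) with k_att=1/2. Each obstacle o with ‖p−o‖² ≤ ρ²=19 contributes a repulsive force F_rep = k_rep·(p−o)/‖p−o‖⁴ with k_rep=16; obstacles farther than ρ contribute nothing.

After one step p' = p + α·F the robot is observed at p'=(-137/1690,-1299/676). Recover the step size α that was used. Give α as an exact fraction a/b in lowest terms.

α = 1/10

F_att = 1/2·(g−p) = 1/2·(-2,1) = (-1.0000,0.5000)
o1: d²=13 ≤ ρ²=19; F_rep = 16·(2,3)/13² = (0.1893,0.2840)
o2: d²=145 > ρ²=19 → inactive
o3: d²=317 > ρ²=19 → inactive
F = F_att + ΣF_rep = (-0.8107,0.7840)
Δp = p'−p = (-0.0811,0.0784); α = Δx/Fx = (-137/1690) / (-137/169) = 1/10
check: Δy/Fy = (53/676) / (265/338) = 1/10 ✓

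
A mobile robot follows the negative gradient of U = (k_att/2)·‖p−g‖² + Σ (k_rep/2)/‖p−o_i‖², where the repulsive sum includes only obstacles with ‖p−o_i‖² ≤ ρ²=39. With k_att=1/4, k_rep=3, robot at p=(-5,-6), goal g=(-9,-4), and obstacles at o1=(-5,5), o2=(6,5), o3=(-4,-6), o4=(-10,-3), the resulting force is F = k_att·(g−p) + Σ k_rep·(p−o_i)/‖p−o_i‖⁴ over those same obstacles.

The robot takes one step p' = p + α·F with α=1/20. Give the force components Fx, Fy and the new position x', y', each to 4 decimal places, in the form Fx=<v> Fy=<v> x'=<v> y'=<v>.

Fx=-3.9870 Fy=0.4922 x'=-5.1994 y'=-5.9754

F_att = 1/4·(g−p) = 1/4·(-4,2) = (-1.0000,0.5000)
o1: d²=121 > ρ²=39 → inactive
o2: d²=242 > ρ²=39 → inactive
o3: d²=1 ≤ ρ²=39; F_rep = 3·(-1,0)/1² = (-3.0000,0.0000)
o4: d²=34 ≤ ρ²=39; F_rep = 3·(5,-3)/34² = (0.0130,-0.0078)
F = F_att + ΣF_rep = (-3.9870,0.4922)
p' = p + 1/20·F = (-5.1994,-5.9754)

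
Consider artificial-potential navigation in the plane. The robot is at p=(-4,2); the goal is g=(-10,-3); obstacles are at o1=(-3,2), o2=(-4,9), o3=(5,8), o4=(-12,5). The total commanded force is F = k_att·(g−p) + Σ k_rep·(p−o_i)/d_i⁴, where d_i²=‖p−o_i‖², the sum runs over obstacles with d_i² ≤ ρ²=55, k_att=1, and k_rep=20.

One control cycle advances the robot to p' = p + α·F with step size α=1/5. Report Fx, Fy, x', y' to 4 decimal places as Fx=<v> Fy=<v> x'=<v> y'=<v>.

F_att = 1·(g−p) = 1·(-6,-5) = (-6.0000,-5.0000)
o1: d²=1 ≤ ρ²=55; F_rep = 20·(-1,0)/1² = (-20.0000,0.0000)
o2: d²=49 ≤ ρ²=55; F_rep = 20·(0,-7)/49² = (0.0000,-0.0583)
o3: d²=117 > ρ²=55 → inactive
o4: d²=73 > ρ²=55 → inactive
F = F_att + ΣF_rep = (-26.0000,-5.0583)
p' = p + 1/5·F = (-9.2000,0.9883)

Fx=-26.0000 Fy=-5.0583 x'=-9.2000 y'=0.9883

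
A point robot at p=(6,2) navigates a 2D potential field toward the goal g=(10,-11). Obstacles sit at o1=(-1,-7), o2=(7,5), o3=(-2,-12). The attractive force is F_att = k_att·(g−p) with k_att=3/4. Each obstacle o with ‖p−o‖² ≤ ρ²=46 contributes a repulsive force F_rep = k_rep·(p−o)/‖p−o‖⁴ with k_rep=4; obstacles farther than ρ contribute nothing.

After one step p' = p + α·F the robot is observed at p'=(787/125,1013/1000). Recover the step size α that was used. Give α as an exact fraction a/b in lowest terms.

α = 1/10

F_att = 3/4·(g−p) = 3/4·(4,-13) = (3.0000,-9.7500)
o1: d²=130 > ρ²=46 → inactive
o2: d²=10 ≤ ρ²=46; F_rep = 4·(-1,-3)/10² = (-0.0400,-0.1200)
o3: d²=260 > ρ²=46 → inactive
F = F_att + ΣF_rep = (2.9600,-9.8700)
Δp = p'−p = (0.2960,-0.9870); α = Δx/Fx = (37/125) / (74/25) = 1/10
check: Δy/Fy = (-987/1000) / (-987/100) = 1/10 ✓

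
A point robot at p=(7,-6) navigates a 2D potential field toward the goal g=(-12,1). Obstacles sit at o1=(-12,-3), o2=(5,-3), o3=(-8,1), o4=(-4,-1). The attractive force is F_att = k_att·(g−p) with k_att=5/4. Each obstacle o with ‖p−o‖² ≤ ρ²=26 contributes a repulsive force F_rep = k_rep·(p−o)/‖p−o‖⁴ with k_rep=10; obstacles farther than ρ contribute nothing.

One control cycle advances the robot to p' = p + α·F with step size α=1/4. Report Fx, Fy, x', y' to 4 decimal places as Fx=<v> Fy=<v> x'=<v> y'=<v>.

Fx=-23.6317 Fy=8.5725 x'=1.0921 y'=-3.8569

F_att = 5/4·(g−p) = 5/4·(-19,7) = (-23.7500,8.7500)
o1: d²=370 > ρ²=26 → inactive
o2: d²=13 ≤ ρ²=26; F_rep = 10·(2,-3)/13² = (0.1183,-0.1775)
o3: d²=274 > ρ²=26 → inactive
o4: d²=146 > ρ²=26 → inactive
F = F_att + ΣF_rep = (-23.6317,8.5725)
p' = p + 1/4·F = (1.0921,-3.8569)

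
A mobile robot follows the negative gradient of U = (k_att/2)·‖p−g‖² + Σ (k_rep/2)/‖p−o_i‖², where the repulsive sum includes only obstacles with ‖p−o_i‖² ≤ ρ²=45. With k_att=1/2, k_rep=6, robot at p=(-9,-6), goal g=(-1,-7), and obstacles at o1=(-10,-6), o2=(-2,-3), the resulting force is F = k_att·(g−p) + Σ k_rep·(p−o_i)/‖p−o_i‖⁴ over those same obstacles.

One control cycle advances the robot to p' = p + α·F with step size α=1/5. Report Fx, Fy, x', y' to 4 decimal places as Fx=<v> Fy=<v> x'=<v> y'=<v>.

Fx=10.0000 Fy=-0.5000 x'=-7.0000 y'=-6.1000

F_att = 1/2·(g−p) = 1/2·(8,-1) = (4.0000,-0.5000)
o1: d²=1 ≤ ρ²=45; F_rep = 6·(1,0)/1² = (6.0000,0.0000)
o2: d²=58 > ρ²=45 → inactive
F = F_att + ΣF_rep = (10.0000,-0.5000)
p' = p + 1/5·F = (-7.0000,-6.1000)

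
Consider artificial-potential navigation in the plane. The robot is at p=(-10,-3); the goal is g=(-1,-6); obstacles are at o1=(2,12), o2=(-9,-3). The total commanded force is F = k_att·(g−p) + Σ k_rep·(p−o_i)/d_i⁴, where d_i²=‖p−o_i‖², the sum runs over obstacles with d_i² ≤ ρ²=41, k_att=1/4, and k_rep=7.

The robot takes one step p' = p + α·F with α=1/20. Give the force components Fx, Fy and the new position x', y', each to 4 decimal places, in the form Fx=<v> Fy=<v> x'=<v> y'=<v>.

F_att = 1/4·(g−p) = 1/4·(9,-3) = (2.2500,-0.7500)
o1: d²=369 > ρ²=41 → inactive
o2: d²=1 ≤ ρ²=41; F_rep = 7·(-1,0)/1² = (-7.0000,0.0000)
F = F_att + ΣF_rep = (-4.7500,-0.7500)
p' = p + 1/20·F = (-10.2375,-3.0375)

Fx=-4.7500 Fy=-0.7500 x'=-10.2375 y'=-3.0375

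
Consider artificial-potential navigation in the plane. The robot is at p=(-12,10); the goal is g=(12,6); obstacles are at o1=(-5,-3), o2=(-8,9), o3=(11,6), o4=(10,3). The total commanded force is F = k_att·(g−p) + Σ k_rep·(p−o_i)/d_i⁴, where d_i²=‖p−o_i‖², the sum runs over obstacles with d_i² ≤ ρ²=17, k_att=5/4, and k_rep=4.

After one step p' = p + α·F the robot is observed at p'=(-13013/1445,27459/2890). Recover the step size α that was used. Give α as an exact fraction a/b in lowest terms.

F_att = 5/4·(g−p) = 5/4·(24,-4) = (30.0000,-5.0000)
o1: d²=218 > ρ²=17 → inactive
o2: d²=17 ≤ ρ²=17; F_rep = 4·(-4,1)/17² = (-0.0554,0.0138)
o3: d²=545 > ρ²=17 → inactive
o4: d²=533 > ρ²=17 → inactive
F = F_att + ΣF_rep = (29.9446,-4.9862)
Δp = p'−p = (2.9945,-0.4986); α = Δx/Fx = (4327/1445) / (8654/289) = 1/10
check: Δy/Fy = (-1441/2890) / (-1441/289) = 1/10 ✓

α = 1/10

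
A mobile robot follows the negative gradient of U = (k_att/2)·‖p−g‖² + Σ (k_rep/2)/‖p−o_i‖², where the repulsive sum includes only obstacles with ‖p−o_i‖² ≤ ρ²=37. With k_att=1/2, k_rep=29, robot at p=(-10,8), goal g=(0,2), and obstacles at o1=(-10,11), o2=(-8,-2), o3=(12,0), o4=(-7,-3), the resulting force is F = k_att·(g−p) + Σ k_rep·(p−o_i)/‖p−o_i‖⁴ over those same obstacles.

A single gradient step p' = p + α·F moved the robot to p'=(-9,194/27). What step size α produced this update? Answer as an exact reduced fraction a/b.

α = 1/5

F_att = 1/2·(g−p) = 1/2·(10,-6) = (5.0000,-3.0000)
o1: d²=9 ≤ ρ²=37; F_rep = 29·(0,-3)/9² = (0.0000,-1.0741)
o2: d²=104 > ρ²=37 → inactive
o3: d²=548 > ρ²=37 → inactive
o4: d²=130 > ρ²=37 → inactive
F = F_att + ΣF_rep = (5.0000,-4.0741)
Δp = p'−p = (1.0000,-0.8148); α = Δx/Fx = (1) / (5) = 1/5
check: Δy/Fy = (-22/27) / (-110/27) = 1/5 ✓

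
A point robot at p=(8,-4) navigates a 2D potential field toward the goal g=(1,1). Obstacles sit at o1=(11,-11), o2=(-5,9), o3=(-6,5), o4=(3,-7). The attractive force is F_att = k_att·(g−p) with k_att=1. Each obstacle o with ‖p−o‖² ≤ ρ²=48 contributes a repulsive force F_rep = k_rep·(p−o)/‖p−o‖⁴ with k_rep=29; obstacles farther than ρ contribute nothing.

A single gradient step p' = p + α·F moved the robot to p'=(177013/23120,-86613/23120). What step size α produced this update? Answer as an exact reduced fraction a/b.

F_att = 1·(g−p) = 1·(-7,5) = (-7.0000,5.0000)
o1: d²=58 > ρ²=48 → inactive
o2: d²=338 > ρ²=48 → inactive
o3: d²=277 > ρ²=48 → inactive
o4: d²=34 ≤ ρ²=48; F_rep = 29·(5,3)/34² = (0.1254,0.0753)
F = F_att + ΣF_rep = (-6.8746,5.0753)
Δp = p'−p = (-0.3437,0.2538); α = Δx/Fx = (-7947/23120) / (-7947/1156) = 1/20
check: Δy/Fy = (5867/23120) / (5867/1156) = 1/20 ✓

α = 1/20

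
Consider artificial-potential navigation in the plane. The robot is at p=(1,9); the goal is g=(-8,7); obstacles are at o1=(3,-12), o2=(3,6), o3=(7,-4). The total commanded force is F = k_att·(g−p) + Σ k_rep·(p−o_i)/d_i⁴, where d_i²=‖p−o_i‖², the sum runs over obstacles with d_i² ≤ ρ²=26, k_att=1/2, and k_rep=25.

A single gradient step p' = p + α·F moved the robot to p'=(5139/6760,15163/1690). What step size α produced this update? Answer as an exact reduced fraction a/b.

F_att = 1/2·(g−p) = 1/2·(-9,-2) = (-4.5000,-1.0000)
o1: d²=445 > ρ²=26 → inactive
o2: d²=13 ≤ ρ²=26; F_rep = 25·(-2,3)/13² = (-0.2959,0.4438)
o3: d²=205 > ρ²=26 → inactive
F = F_att + ΣF_rep = (-4.7959,-0.5562)
Δp = p'−p = (-0.2398,-0.0278); α = Δx/Fx = (-1621/6760) / (-1621/338) = 1/20
check: Δy/Fy = (-47/1690) / (-94/169) = 1/20 ✓

α = 1/20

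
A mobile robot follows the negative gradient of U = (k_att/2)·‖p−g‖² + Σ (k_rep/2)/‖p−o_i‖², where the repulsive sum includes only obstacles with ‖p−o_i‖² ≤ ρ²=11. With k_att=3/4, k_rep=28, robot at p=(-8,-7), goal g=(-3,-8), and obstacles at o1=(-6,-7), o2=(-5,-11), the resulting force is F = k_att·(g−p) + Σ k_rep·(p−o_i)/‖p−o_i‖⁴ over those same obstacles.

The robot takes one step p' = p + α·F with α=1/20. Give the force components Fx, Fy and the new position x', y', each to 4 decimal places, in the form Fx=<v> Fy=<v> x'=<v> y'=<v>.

F_att = 3/4·(g−p) = 3/4·(5,-1) = (3.7500,-0.7500)
o1: d²=4 ≤ ρ²=11; F_rep = 28·(-2,0)/4² = (-3.5000,0.0000)
o2: d²=25 > ρ²=11 → inactive
F = F_att + ΣF_rep = (0.2500,-0.7500)
p' = p + 1/20·F = (-7.9875,-7.0375)

Fx=0.2500 Fy=-0.7500 x'=-7.9875 y'=-7.0375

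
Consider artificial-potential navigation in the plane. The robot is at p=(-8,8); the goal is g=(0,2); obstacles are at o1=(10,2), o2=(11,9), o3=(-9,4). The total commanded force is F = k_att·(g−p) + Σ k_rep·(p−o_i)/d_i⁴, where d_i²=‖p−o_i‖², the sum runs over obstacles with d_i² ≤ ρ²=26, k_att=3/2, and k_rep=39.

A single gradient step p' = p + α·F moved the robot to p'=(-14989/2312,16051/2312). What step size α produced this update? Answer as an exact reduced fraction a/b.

α = 1/8

F_att = 3/2·(g−p) = 3/2·(8,-6) = (12.0000,-9.0000)
o1: d²=360 > ρ²=26 → inactive
o2: d²=362 > ρ²=26 → inactive
o3: d²=17 ≤ ρ²=26; F_rep = 39·(1,4)/17² = (0.1349,0.5398)
F = F_att + ΣF_rep = (12.1349,-8.4602)
Δp = p'−p = (1.5169,-1.0575); α = Δx/Fx = (3507/2312) / (3507/289) = 1/8
check: Δy/Fy = (-2445/2312) / (-2445/289) = 1/8 ✓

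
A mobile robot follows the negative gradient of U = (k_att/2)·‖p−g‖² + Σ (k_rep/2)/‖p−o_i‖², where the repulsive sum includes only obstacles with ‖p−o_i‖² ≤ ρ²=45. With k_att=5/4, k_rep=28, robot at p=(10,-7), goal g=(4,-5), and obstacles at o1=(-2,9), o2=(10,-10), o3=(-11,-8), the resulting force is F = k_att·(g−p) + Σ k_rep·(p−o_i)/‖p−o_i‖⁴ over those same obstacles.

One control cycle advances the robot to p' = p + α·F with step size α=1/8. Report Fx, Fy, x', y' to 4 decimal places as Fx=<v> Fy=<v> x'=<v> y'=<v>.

F_att = 5/4·(g−p) = 5/4·(-6,2) = (-7.5000,2.5000)
o1: d²=400 > ρ²=45 → inactive
o2: d²=9 ≤ ρ²=45; F_rep = 28·(0,3)/9² = (0.0000,1.0370)
o3: d²=442 > ρ²=45 → inactive
F = F_att + ΣF_rep = (-7.5000,3.5370)
p' = p + 1/8·F = (9.0625,-6.5579)

Fx=-7.5000 Fy=3.5370 x'=9.0625 y'=-6.5579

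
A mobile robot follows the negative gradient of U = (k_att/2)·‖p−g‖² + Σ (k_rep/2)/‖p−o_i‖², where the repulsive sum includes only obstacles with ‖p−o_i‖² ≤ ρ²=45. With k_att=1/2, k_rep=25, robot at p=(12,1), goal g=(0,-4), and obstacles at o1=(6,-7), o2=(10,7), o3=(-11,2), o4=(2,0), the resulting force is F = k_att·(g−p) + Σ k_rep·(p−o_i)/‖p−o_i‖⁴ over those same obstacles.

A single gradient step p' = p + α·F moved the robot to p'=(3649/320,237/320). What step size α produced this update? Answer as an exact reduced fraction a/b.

F_att = 1/2·(g−p) = 1/2·(-12,-5) = (-6.0000,-2.5000)
o1: d²=100 > ρ²=45 → inactive
o2: d²=40 ≤ ρ²=45; F_rep = 25·(2,-6)/40² = (0.0312,-0.0938)
o3: d²=530 > ρ²=45 → inactive
o4: d²=101 > ρ²=45 → inactive
F = F_att + ΣF_rep = (-5.9688,-2.5938)
Δp = p'−p = (-0.5969,-0.2594); α = Δx/Fx = (-191/320) / (-191/32) = 1/10
check: Δy/Fy = (-83/320) / (-83/32) = 1/10 ✓

α = 1/10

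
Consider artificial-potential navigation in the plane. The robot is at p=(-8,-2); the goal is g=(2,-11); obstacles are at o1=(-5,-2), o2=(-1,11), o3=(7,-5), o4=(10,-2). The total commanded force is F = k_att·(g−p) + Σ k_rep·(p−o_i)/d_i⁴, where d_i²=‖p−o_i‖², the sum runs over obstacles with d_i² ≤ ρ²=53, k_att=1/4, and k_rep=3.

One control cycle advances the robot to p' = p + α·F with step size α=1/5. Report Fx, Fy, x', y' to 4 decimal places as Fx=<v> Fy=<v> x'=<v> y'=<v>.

F_att = 1/4·(g−p) = 1/4·(10,-9) = (2.5000,-2.2500)
o1: d²=9 ≤ ρ²=53; F_rep = 3·(-3,0)/9² = (-0.1111,0.0000)
o2: d²=218 > ρ²=53 → inactive
o3: d²=234 > ρ²=53 → inactive
o4: d²=324 > ρ²=53 → inactive
F = F_att + ΣF_rep = (2.3889,-2.2500)
p' = p + 1/5·F = (-7.5222,-2.4500)

Fx=2.3889 Fy=-2.2500 x'=-7.5222 y'=-2.4500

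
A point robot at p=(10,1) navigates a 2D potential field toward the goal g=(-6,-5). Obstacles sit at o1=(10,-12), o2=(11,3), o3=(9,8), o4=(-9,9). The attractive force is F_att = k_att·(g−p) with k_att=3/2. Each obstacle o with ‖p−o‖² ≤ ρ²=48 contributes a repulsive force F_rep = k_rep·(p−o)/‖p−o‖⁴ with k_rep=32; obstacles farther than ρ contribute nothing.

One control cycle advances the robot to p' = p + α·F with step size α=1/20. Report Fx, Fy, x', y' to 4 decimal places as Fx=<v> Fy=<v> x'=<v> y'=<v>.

Fx=-25.2800 Fy=-11.5600 x'=8.7360 y'=0.4220

F_att = 3/2·(g−p) = 3/2·(-16,-6) = (-24.0000,-9.0000)
o1: d²=169 > ρ²=48 → inactive
o2: d²=5 ≤ ρ²=48; F_rep = 32·(-1,-2)/5² = (-1.2800,-2.5600)
o3: d²=50 > ρ²=48 → inactive
o4: d²=425 > ρ²=48 → inactive
F = F_att + ΣF_rep = (-25.2800,-11.5600)
p' = p + 1/20·F = (8.7360,0.4220)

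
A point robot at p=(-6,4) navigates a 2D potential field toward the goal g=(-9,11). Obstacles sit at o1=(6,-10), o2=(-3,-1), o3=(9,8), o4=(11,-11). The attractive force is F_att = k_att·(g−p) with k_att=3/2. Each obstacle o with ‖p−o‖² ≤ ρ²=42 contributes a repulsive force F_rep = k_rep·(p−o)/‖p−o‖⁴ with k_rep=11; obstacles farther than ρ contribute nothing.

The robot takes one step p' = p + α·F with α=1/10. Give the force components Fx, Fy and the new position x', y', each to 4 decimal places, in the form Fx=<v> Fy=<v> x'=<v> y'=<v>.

F_att = 3/2·(g−p) = 3/2·(-3,7) = (-4.5000,10.5000)
o1: d²=340 > ρ²=42 → inactive
o2: d²=34 ≤ ρ²=42; F_rep = 11·(-3,5)/34² = (-0.0285,0.0476)
o3: d²=241 > ρ²=42 → inactive
o4: d²=514 > ρ²=42 → inactive
F = F_att + ΣF_rep = (-4.5285,10.5476)
p' = p + 1/10·F = (-6.4529,5.0548)

Fx=-4.5285 Fy=10.5476 x'=-6.4529 y'=5.0548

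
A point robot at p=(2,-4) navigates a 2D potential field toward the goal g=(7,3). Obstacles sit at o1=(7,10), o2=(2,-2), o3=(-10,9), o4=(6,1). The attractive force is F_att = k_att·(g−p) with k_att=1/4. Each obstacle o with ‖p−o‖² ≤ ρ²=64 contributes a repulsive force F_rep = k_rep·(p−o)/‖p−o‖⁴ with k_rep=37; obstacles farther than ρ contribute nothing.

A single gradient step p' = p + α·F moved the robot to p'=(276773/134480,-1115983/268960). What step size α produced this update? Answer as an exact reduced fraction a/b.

F_att = 1/4·(g−p) = 1/4·(5,7) = (1.2500,1.7500)
o1: d²=221 > ρ²=64 → inactive
o2: d²=4 ≤ ρ²=64; F_rep = 37·(0,-2)/4² = (0.0000,-4.6250)
o3: d²=313 > ρ²=64 → inactive
o4: d²=41 ≤ ρ²=64; F_rep = 37·(-4,-5)/41² = (-0.0880,-0.1101)
F = F_att + ΣF_rep = (1.1620,-2.9851)
Δp = p'−p = (0.0581,-0.1493); α = Δx/Fx = (7813/134480) / (7813/6724) = 1/20
check: Δy/Fy = (-40143/268960) / (-40143/13448) = 1/20 ✓

α = 1/20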